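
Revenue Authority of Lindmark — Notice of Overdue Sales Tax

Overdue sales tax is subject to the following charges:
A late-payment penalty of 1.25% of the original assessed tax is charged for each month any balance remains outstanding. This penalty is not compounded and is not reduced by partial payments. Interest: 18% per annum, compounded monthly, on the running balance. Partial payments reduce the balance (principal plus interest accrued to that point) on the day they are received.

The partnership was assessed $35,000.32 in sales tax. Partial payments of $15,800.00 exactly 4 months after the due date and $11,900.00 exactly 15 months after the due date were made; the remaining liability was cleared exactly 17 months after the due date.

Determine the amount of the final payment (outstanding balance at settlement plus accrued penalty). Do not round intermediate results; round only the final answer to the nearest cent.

$21,084.89

Monthly rate = 18% ÷ 12 = 1.5%
Balance at month 4: $35,000.3200 × (1 + 0.015)^4 = $37,148.0639…
After $15,800.00 payment: $37,148.0639… − $15,800.00 = $21,348.0639…
Balance at month 15: $21,348.0639… × (1 + 0.015)^11 = $25,146.9292…
After $11,900.00 payment: $25,146.9292… − $11,900.00 = $13,246.9292…
Balance at month 17: $13,246.9292… × (1 + 0.015)^2 = $13,647.3176…
Penalty: 17 × 1.25% × $35,000.32 = $7,437.57…
Final settlement = outstanding balance + penalty = $13,647.3176… + $7,437.57… = $21,084.89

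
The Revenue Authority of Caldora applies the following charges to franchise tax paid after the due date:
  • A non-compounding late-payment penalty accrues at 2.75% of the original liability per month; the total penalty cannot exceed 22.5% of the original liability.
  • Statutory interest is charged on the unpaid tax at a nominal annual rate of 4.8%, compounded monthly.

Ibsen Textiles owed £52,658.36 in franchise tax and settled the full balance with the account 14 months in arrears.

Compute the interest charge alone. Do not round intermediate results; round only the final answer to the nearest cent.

Interest (4.8%/yr ÷ 12 = 0.4%/month): £52,658.36 × ((1 + 0.004)^14 − 1) = £3,026.7791…

£3,026.78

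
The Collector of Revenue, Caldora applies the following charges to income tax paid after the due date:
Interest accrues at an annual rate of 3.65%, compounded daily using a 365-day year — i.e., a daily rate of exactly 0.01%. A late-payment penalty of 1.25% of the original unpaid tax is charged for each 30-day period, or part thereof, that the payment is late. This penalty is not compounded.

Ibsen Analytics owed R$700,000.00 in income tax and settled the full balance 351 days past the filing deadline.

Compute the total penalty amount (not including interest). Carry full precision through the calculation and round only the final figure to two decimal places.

R$105,000.00

Penalty periods: ⌈351/30⌉ = 12; penalty = 12 × 1.25% × R$700,000.00 = R$105,000.00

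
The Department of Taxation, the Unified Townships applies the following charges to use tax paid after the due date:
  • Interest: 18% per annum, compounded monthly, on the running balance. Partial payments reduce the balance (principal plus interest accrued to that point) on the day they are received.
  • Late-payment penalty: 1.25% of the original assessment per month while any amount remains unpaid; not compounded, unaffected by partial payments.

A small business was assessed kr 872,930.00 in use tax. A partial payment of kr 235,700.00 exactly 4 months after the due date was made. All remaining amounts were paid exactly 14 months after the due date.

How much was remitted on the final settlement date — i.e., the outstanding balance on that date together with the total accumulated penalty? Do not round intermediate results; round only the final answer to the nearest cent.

kr 954,459.81

Monthly rate = 18% ÷ 12 = 1.5%
Balance at month 4: kr 872,930.0000 × (1 + 0.015)^4 = kr 926,496.0842…
After kr 235,700.00 payment: kr 926,496.0842… − kr 235,700.00 = kr 690,796.0842…
Balance at month 14: kr 690,796.0842… × (1 + 0.015)^10 = kr 801,697.0575…
Penalty: 14 × 1.25% × kr 872,930.00 = kr 152,762.75
Final settlement = outstanding balance + penalty = kr 801,697.0575… + kr 152,762.75 = kr 954,459.81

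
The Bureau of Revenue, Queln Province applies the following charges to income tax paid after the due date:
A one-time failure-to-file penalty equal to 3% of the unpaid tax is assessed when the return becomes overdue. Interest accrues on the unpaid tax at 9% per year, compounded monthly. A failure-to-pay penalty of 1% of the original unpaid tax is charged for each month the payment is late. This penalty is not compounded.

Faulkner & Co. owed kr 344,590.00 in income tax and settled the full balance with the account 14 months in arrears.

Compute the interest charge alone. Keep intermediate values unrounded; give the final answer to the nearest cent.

kr 37,999.84

Interest (9%/yr ÷ 12 = 0.75%/month): kr 344,590.00 × ((1 + 0.0075)^14 − 1) = kr 37,999.8441…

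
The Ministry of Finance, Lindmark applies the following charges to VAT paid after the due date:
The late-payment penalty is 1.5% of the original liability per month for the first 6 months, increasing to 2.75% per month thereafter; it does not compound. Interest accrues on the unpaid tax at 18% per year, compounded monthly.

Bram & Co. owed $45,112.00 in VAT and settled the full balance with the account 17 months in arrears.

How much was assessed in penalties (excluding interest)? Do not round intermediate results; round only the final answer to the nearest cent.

Penalty, months 1–6: 6 × 1.5% × $45,112.00 = $4,060.08
Penalty, months 7–17: 11 × 2.75% × $45,112.00 = $13,646.38
Total penalty = $4,060.08 + $13,646.38 = $17,706.46

$17,706.46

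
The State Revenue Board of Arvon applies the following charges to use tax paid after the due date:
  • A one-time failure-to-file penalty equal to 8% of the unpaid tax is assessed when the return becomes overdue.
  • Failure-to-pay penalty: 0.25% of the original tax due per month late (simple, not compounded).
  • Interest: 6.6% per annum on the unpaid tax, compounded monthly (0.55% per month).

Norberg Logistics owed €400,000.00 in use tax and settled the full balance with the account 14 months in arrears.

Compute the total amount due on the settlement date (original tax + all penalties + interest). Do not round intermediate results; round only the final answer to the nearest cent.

Failure-to-file penalty: 8% × €400,000.00 = €32,000.00
Failure-to-pay penalty = 0.25% × €400,000.00 × 14 mo = €14,000.00
Interest: €400,000.00 × ((1 + 0.0055)^14 − 1) = €400,000.00 × 0.0798142… = €31,925.6947…
Total = €400,000.00 + €46,000.0000 + €31,925.6947… = €477,925.69

€477,925.69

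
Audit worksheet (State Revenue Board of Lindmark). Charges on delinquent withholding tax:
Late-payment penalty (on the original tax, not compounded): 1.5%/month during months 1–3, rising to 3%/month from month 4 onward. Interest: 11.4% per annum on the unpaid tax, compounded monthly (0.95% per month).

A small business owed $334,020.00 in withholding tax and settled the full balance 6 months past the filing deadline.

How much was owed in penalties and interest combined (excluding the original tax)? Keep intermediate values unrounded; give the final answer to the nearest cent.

Penalty, months 1–3: 3 × 1.5% × $334,020.00 = $15,030.90
Penalty, months 4–6: 3 × 3% × $334,020.00 = $30,061.80
Interest: $334,020.00 × ((1 + 0.0095)^6 − 1) = $334,020.00 × 0.0583710… = $19,497.0881…
Penalties + interest = $45,092.7000 + $19,497.0881… = $64,589.79

$64,589.79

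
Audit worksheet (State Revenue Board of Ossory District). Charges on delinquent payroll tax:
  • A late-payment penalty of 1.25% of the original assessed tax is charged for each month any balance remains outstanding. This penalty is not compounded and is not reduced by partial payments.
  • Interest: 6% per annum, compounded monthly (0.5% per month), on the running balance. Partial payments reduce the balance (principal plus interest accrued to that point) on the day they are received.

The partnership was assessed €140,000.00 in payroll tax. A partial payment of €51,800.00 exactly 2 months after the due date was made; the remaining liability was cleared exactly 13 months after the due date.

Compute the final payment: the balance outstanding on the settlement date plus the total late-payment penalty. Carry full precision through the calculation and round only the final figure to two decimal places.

€117,406.76

Balance at month 2: €140,000.0000 × (1 + 0.005)^2 = €141,403.5000
After €51,800.00 payment: €141,403.5000 − €51,800.00 = €89,603.5000
Balance at month 13: €89,603.5000 × (1 + 0.005)^11 = €94,656.7640…
Penalty: 13 × 1.25% × €140,000.00 = €22,750.00
Final settlement = outstanding balance + penalty = €94,656.7640… + €22,750.00 = €117,406.76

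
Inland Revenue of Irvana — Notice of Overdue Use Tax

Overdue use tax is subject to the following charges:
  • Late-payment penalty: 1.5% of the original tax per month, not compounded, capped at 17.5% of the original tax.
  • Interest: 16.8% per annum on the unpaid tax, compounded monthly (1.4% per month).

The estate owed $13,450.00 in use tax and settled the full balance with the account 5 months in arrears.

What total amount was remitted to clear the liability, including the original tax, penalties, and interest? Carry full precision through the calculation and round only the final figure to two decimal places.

Penalty: 5 × 1.5% × $13,450.00 = $1,008.75 (below the 17.5% cap of $2,353.75)
Interest: $13,450.00 × ((1 + 0.014)^5 − 1) = $13,450.00 × 0.0719876… = $968.2337…
Total = $13,450.00 + $1,008.7500 + $968.2337… = $15,426.98

$15,426.98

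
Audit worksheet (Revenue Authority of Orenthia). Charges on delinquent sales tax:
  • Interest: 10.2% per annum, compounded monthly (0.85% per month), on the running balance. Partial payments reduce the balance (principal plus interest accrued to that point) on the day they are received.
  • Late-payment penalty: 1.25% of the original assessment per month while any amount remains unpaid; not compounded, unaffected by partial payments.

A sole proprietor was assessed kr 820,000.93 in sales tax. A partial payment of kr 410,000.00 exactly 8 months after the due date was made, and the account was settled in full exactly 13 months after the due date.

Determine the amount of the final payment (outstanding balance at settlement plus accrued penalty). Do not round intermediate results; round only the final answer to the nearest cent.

kr 620,905.68

Balance at month 8: kr 820,000.9300 × (1 + 0.0085)^8 = kr 877,448.3575…
After kr 410,000.00 payment: kr 877,448.3575… − kr 410,000.00 = kr 467,448.3575…
Balance at month 13: kr 467,448.3575… × (1 + 0.0085)^5 = kr 487,655.5270…
Penalty: 13 × 1.25% × kr 820,000.93 = kr 133,250.15…
Final settlement = outstanding balance + penalty = kr 487,655.5270… + kr 133,250.15… = kr 620,905.68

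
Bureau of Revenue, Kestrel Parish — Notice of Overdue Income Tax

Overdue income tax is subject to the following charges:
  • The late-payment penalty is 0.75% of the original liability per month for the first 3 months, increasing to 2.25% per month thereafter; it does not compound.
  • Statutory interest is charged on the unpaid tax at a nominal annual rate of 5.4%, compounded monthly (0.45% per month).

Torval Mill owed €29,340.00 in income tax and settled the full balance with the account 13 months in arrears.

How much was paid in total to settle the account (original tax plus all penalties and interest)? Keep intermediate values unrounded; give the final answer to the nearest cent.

€38,365.16

Penalty, months 1–3: 3 × 0.75% × €29,340.00 = €660.15
Penalty, months 4–13: 10 × 2.25% × €29,340.00 = €6,601.50
Interest: €29,340.00 × ((1 + 0.0045)^13 − 1) = €29,340.00 × 0.0601059… = €1,763.5059…
Total = €29,340.00 + €7,261.6500 + €1,763.5059… = €38,365.16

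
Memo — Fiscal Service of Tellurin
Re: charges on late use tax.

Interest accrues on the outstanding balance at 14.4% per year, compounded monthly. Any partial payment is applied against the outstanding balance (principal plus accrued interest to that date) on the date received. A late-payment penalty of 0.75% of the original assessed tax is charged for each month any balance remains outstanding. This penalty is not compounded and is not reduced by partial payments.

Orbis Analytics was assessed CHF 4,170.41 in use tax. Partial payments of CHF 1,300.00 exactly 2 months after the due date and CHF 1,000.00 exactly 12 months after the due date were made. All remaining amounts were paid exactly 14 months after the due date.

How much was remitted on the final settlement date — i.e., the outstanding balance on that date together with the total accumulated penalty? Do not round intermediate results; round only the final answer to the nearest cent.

CHF 2,842.09

Monthly rate = 14.4% ÷ 12 = 1.2%
Balance at month 2: CHF 4,170.4100 × (1 + 0.012)^2 = CHF 4,271.1004…
After CHF 1,300.00 payment: CHF 4,271.1004… − CHF 1,300.00 = CHF 2,971.1004…
Balance at month 12: CHF 2,971.1004… × (1 + 0.012)^10 = CHF 3,347.5144…
After CHF 1,000.00 payment: CHF 3,347.5144… − CHF 1,000.00 = CHF 2,347.5144…
Balance at month 14: CHF 2,347.5144… × (1 + 0.012)^2 = CHF 2,404.1928…
Penalty: 14 × 0.75% × CHF 4,170.41 = CHF 437.89…
Final settlement = outstanding balance + penalty = CHF 2,404.1928… + CHF 437.89… = CHF 2,842.09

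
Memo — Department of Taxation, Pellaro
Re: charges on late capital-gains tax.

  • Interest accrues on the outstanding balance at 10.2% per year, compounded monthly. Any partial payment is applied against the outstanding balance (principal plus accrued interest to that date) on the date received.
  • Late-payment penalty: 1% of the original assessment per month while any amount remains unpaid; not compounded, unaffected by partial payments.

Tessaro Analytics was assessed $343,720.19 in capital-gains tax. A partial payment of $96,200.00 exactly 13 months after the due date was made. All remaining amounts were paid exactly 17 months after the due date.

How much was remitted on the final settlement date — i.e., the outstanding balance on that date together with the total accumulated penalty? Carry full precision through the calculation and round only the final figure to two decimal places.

Monthly rate = 10.2% ÷ 12 = 0.85%
Balance at month 13: $343,720.1900 × (1 + 0.0085)^13 = $383,699.9798…
After $96,200.00 payment: $383,699.9798… − $96,200.00 = $287,499.9798…
Balance at month 17: $287,499.9798… × (1 + 0.0085)^4 = $297,400.3181…
Penalty: 17 × 1% × $343,720.19 = $58,432.43…
Final settlement = outstanding balance + penalty = $297,400.3181… + $58,432.43… = $355,832.75

$355,832.75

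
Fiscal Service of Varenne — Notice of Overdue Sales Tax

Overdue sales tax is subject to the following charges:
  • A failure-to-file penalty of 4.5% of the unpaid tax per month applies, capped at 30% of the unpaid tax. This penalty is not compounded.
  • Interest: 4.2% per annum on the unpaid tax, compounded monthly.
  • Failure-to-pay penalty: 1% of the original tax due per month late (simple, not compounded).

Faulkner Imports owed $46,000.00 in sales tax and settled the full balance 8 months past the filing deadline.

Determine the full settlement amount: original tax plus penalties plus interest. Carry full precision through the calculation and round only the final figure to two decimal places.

Failure-to-file: 8 × 4.5% × $46,000.00 = $16,560.00, capped at 30% × $46,000.00 = $13,800.00
Failure-to-pay penalty: 8 × 1% × $46,000.00 = $3,680.00
Interest (4.2%/yr ÷ 12 = 0.35%/month): $46,000.00 × ((1 + 0.0035)^8 − 1) = $1,303.8889…
Total = $46,000.00 + $17,480.0000 + $1,303.8889… = $64,783.89

$64,783.89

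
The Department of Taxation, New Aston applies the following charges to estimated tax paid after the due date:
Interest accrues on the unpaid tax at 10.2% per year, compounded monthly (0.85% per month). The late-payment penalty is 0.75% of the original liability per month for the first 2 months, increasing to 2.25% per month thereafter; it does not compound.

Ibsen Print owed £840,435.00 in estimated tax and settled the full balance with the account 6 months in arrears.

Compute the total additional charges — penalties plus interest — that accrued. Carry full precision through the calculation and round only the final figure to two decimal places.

Penalty, months 1–2: 2 × 0.75% × £840,435.00 = £12,606.53…
Penalty, months 3–6: 4 × 2.25% × £840,435.00 = £75,639.15
Interest: £840,435.00 × ((1 + 0.0085)^6 − 1) = £840,435.00 × 0.0520961… = £43,783.3951…
Penalties + interest = £88,245.6750 + £43,783.3951… = £132,029.07

£132,029.07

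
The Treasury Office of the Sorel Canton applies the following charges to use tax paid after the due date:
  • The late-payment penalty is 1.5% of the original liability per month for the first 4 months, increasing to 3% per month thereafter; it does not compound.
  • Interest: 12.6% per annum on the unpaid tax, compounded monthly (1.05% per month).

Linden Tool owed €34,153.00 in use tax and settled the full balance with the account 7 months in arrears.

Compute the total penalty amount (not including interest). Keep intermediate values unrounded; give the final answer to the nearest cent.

€5,122.95

Penalty, months 1–4: 4 × 1.5% × €34,153.00 = €2,049.18
Penalty, months 5–7: 3 × 3% × €34,153.00 = €3,073.77
Total penalty = €2,049.18 + €3,073.77 = €5,122.95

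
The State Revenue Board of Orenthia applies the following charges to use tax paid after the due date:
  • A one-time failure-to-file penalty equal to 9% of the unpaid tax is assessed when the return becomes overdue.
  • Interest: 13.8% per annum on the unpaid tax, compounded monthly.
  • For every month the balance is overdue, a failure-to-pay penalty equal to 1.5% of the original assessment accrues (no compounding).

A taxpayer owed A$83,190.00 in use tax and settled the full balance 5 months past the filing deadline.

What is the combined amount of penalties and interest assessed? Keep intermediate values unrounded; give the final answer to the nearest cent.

Failure-to-file penalty: 9% × A$83,190.00 = A$7,487.10
Failure-to-pay penalty = 1.5% × A$83,190.00 × 5 mo = A$6,239.25
Interest (13.8%/yr ÷ 12 = 1.15%/month): A$83,190.00 × ((1 + 0.0115)^5 − 1) = A$4,894.7163…
Penalties + interest = A$13,726.3500 + A$4,894.7163… = A$18,621.07

A$18,621.07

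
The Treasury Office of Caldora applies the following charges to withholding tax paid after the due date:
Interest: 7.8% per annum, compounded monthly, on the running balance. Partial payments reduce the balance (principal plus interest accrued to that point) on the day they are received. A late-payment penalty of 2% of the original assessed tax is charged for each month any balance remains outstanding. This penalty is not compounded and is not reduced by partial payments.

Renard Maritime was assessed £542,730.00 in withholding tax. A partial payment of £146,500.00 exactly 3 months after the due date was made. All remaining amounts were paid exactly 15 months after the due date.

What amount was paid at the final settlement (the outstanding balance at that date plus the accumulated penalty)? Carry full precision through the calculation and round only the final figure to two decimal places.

£602,597.52

Monthly rate = 7.8% ÷ 12 = 0.65%
Balance at month 3: £542,730.0000 × (1 + 0.0065)^3 = £553,382.1751…
After £146,500.00 payment: £553,382.1751… − £146,500.00 = £406,882.1751…
Balance at month 15: £406,882.1751… × (1 + 0.0065)^12 = £439,778.5218…
Penalty: 15 × 2% × £542,730.00 = £162,819.00
Final settlement = outstanding balance + penalty = £439,778.5218… + £162,819.00 = £602,597.52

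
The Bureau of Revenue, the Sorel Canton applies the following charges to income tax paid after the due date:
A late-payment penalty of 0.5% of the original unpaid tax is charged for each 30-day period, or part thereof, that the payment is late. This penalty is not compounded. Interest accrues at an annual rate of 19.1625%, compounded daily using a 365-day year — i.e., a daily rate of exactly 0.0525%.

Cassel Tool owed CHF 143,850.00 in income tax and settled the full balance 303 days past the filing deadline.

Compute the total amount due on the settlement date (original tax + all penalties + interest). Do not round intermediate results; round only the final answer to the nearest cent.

Penalty periods: ⌈303/30⌉ = 11; penalty = 11 × 0.5% × CHF 143,850.00 = CHF 7,911.75
Interest: CHF 143,850.00 × ((1 + 0.000525)^303 − 1) = CHF 143,850.00 × 0.17237694… = CHF 24,796.4223…
Total = CHF 143,850.00 + CHF 7,911.7500 + CHF 24,796.4223… = CHF 176,558.17

CHF 176,558.17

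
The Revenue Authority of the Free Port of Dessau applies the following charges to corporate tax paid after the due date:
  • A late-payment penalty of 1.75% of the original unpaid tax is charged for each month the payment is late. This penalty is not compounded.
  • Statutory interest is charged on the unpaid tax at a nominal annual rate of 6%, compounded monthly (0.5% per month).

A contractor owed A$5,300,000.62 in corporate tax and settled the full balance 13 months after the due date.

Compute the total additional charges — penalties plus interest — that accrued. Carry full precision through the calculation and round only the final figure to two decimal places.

Late-payment penalty = 1.75% × A$5,300,000.62 × 13 mo = A$1,205,750.14…
Interest: A$5,300,000.62 × ((1 + 0.005)^13 − 1) = A$5,300,000.62 × 0.0669862… = A$355,026.9064…
Penalties + interest = A$1,205,750.1411… + A$355,026.9064… = A$1,560,777.05

A$1,560,777.05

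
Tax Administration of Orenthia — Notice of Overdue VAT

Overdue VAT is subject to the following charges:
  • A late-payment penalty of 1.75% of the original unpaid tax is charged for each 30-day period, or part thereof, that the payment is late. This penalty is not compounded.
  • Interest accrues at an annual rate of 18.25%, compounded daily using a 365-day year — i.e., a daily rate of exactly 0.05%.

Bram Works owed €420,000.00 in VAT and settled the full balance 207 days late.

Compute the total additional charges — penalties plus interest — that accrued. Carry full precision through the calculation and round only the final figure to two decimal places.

Penalty periods: ⌈207/30⌉ = 7; penalty = 7 × 1.75% × €420,000.00 = €51,450.00
Interest: €420,000.00 × ((1 + 0.0005)^207 − 1) = €420,000.00 × 0.10901711… = €45,787.1848…
Penalties + interest = €51,450.0000 + €45,787.1848… = €97,237.18

€97,237.18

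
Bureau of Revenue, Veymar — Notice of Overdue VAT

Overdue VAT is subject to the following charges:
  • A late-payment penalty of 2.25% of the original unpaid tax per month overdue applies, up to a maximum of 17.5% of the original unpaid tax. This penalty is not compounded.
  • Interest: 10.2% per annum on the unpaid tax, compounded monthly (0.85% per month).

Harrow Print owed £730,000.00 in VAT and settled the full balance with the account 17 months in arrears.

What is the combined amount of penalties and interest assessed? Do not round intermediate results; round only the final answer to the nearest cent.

Penalty (uncapped): 17 × 2.25% × £730,000.00 = £279,225.00; cap = 17.5% × £730,000.00 = £127,750.00 → penalty = £127,750.00
Interest: £730,000.00 × ((1 + 0.0085)^17 − 1) = £730,000.00 × 0.1547563… = £112,972.1049…
Penalties + interest = £127,750.0000 + £112,972.1049… = £240,722.10

£240,722.10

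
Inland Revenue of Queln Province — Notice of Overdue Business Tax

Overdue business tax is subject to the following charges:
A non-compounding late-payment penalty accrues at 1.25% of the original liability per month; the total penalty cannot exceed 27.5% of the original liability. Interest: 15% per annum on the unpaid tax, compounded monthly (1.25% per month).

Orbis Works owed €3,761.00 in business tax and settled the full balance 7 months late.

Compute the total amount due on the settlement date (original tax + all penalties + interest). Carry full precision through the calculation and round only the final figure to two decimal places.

Penalty: 7 × 1.25% × €3,761.00 = €329.09… (below the 27.5% cap of €1,034.28…)
Interest: €3,761.00 × ((1 + 0.0125)^7 − 1) = €3,761.00 × 0.0908505… = €341.6886…
Total = €3,761.00 + €329.0875 + €341.6886… = €4,431.78

€4,431.78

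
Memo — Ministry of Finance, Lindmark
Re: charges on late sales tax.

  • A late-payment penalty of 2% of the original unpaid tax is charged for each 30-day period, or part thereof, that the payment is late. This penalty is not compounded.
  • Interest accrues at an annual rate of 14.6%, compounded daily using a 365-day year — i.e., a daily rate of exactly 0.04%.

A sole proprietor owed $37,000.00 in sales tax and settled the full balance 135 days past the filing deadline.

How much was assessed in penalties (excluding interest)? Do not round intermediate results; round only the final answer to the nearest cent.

Penalty periods: ⌈135/30⌉ = 5; penalty = 5 × 2% × $37,000.00 = $3,700.00

$3,700.00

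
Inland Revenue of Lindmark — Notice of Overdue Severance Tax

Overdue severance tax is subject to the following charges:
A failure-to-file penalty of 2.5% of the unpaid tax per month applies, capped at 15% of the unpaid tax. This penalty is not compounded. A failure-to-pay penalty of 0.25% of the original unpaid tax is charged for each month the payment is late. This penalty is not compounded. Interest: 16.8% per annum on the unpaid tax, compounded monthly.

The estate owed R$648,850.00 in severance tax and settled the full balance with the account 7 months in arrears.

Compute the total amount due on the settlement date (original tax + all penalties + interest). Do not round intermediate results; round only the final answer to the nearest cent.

Failure-to-file: 7 × 2.5% × R$648,850.00 = R$113,548.75, capped at 15% × R$648,850.00 = R$97,327.50
Failure-to-pay penalty: 7 × 0.25% × R$648,850.00 = R$11,354.88…
Interest (16.8%/yr ÷ 12 = 1.4%/month): R$648,850.00 × ((1 + 0.014)^7 − 1) = R$66,321.1619…
Total = R$648,850.00 + R$108,682.3750 + R$66,321.1619… = R$823,853.54

R$823,853.54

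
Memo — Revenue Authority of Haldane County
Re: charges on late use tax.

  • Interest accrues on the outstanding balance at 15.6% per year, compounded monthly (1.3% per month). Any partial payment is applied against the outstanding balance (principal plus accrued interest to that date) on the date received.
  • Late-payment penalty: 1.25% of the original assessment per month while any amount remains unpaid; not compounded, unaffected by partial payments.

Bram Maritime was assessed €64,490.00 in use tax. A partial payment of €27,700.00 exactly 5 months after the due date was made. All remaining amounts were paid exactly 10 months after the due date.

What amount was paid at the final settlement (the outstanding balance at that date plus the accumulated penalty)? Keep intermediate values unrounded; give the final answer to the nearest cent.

Balance at month 5: €64,490.0000 × (1 + 0.013)^5 = €68,792.2642…
After €27,700.00 payment: €68,792.2642… − €27,700.00 = €41,092.2642…
Balance at month 10: €41,092.2642… × (1 + 0.013)^5 = €43,833.6160…
Penalty: 10 × 1.25% × €64,490.00 = €8,061.25
Final settlement = outstanding balance + penalty = €43,833.6160… + €8,061.25 = €51,894.87

€51,894.87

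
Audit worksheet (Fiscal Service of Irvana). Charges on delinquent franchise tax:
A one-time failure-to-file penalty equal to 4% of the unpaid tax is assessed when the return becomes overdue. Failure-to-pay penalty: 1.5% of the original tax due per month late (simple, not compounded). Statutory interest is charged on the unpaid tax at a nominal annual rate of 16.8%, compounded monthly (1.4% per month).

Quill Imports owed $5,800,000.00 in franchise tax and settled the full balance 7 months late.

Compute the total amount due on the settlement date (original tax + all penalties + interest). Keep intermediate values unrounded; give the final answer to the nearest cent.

Failure-to-file penalty: 4% × $5,800,000.00 = $232,000.00
Failure-to-pay penalty = 1.5% × $5,800,000.00 × 7 mo = $609,000.00
Interest: $5,800,000.00 × ((1 + 0.014)^7 − 1) = $5,800,000.00 × 0.1022134… = $592,837.6963…
Total = $5,800,000.00 + $841,000.0000 + $592,837.6963… = $7,233,837.70

$7,233,837.70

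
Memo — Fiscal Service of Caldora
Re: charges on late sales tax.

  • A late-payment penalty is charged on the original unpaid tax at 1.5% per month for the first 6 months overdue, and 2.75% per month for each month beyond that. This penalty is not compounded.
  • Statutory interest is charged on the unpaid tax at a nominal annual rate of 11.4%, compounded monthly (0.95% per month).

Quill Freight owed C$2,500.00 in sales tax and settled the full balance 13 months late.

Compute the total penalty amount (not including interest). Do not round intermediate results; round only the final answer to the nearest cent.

Penalty, months 1–6: 6 × 1.5% × C$2,500.00 = C$225.00
Penalty, months 7–13: 7 × 2.75% × C$2,500.00 = C$481.25
Total penalty = C$225.00 + C$481.25 = C$706.25

C$706.25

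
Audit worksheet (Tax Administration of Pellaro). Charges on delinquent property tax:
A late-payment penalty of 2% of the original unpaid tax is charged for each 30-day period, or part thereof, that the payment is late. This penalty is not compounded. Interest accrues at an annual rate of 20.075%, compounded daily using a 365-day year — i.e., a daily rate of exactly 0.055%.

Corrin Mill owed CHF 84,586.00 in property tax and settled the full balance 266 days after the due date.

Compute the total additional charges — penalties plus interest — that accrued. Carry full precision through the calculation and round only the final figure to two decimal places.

Penalty periods: ⌈266/30⌉ = 9; penalty = 9 × 2% × CHF 84,586.00 = CHF 15,225.48
Interest: CHF 84,586.00 × ((1 + 0.00055)^266 − 1) = CHF 84,586.00 × 0.15749685… = CHF 13,322.0282…
Penalties + interest = CHF 15,225.4800 + CHF 13,322.0282… = CHF 28,547.51

CHF 28,547.51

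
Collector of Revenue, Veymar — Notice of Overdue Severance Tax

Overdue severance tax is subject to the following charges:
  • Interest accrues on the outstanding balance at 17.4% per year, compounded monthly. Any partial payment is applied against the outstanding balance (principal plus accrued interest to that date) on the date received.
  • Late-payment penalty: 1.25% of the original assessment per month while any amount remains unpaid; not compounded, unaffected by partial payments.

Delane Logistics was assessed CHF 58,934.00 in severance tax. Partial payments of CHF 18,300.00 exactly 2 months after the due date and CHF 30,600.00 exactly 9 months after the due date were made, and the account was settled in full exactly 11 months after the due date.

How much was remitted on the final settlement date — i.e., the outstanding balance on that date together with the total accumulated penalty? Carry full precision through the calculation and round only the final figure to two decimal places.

Monthly rate = 17.4% ÷ 12 = 1.45%
Balance at month 2: CHF 58,934.0000 × (1 + 0.0145)^2 = CHF 60,655.4769…
After CHF 18,300.00 payment: CHF 60,655.4769… − CHF 18,300.00 = CHF 42,355.4769…
Balance at month 9: CHF 42,355.4769… × (1 + 0.0145)^7 = CHF 46,846.1533…
After CHF 30,600.00 payment: CHF 46,846.1533… − CHF 30,600.00 = CHF 16,246.1533…
Balance at month 11: CHF 16,246.1533… × (1 + 0.0145)^2 = CHF 16,720.7075…
Penalty: 11 × 1.25% × CHF 58,934.00 = CHF 8,103.43…
Final settlement = outstanding balance + penalty = CHF 16,720.7075… + CHF 8,103.43… = CHF 24,824.13

CHF 24,824.13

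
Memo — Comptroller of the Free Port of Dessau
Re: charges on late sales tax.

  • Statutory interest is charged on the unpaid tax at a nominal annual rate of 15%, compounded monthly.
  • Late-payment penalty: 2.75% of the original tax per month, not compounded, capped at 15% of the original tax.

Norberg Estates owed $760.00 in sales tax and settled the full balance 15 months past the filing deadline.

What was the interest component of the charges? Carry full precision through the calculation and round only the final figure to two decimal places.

Interest (15%/yr ÷ 12 = 1.25%/month): $760.00 × ((1 + 0.0125)^15 − 1) = $155.6702…

$155.67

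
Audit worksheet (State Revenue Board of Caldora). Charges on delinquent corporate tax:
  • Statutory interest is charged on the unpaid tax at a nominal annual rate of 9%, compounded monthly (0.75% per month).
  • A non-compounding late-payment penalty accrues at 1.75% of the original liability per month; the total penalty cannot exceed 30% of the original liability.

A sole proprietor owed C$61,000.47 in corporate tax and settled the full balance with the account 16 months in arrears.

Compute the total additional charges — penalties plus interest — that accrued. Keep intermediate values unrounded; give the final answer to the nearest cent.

C$24,826.71

Penalty: 16 × 1.75% × C$61,000.47 = C$17,080.13… (below the 30% cap of C$18,300.14…)
Interest: C$61,000.47 × ((1 + 0.0075)^16 − 1) = C$61,000.47 × 0.1269921… = C$7,746.5786…
Penalties + interest = C$17,080.1316 + C$7,746.5786… = C$24,826.71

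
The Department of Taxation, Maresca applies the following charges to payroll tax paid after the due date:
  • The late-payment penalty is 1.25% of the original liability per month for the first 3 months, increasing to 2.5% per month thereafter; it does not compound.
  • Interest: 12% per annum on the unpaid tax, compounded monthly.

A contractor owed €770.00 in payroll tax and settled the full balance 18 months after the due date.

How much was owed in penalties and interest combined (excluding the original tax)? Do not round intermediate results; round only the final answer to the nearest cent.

€468.66

Penalty, months 1–3: 3 × 1.25% × €770.00 = €28.88…
Penalty, months 4–18: 15 × 2.5% × €770.00 = €288.75
Interest (12%/yr ÷ 12 = 1%/month): €770.00 × ((1 + 0.01)^18 − 1) = €151.0336…
Penalties + interest = €317.6250 + €151.0336… = €468.66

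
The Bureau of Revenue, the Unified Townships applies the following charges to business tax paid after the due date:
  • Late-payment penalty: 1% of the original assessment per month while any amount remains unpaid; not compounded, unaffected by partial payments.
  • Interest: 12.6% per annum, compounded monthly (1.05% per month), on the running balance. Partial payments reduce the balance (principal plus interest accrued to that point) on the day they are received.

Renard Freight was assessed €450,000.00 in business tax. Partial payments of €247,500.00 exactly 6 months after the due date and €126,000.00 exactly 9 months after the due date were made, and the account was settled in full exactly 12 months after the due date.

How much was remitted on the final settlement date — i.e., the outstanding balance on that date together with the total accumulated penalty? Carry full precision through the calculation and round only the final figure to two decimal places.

Balance at month 6: €450,000.0000 × (1 + 0.0105)^6 = €479,104.6885…
After €247,500.00 payment: €479,104.6885… − €247,500.00 = €231,604.6885…
Balance at month 9: €231,604.6885… × (1 + 0.0105)^3 = €238,977.1076…
After €126,000.00 payment: €238,977.1076… − €126,000.00 = €112,977.1076…
Balance at month 12: €112,977.1076… × (1 + 0.0105)^3 = €116,573.3844…
Penalty: 12 × 1% × €450,000.00 = €54,000.00
Final settlement = outstanding balance + penalty = €116,573.3844… + €54,000.00 = €170,573.38

€170,573.38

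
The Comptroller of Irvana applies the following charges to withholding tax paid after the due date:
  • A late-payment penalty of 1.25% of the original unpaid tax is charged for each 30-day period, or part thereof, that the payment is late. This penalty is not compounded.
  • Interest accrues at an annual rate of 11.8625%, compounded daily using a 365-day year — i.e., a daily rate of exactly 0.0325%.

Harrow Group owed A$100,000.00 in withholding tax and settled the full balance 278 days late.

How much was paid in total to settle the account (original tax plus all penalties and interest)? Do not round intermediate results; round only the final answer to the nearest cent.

A$121,954.12

Penalty periods: ⌈278/30⌉ = 10; penalty = 10 × 1.25% × A$100,000.00 = A$12,500.00
Interest: A$100,000.00 × ((1 + 0.000325)^278 − 1) = A$100,000.00 × 0.09454125… = A$9,454.1245…
Total = A$100,000.00 + A$12,500.0000 + A$9,454.1245… = A$121,954.12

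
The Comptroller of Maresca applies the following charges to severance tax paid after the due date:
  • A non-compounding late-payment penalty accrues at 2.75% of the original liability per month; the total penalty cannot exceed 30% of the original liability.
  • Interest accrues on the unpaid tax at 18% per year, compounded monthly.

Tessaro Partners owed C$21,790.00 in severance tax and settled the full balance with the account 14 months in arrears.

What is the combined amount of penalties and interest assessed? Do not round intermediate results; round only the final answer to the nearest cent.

C$11,586.96

Penalty (uncapped): 14 × 2.75% × C$21,790.00 = C$8,389.15; cap = 30% × C$21,790.00 = C$6,537.00 → penalty = C$6,537.00
Interest (18%/yr ÷ 12 = 1.5%/month): C$21,790.00 × ((1 + 0.015)^14 − 1) = C$5,049.9574…
Penalties + interest = C$6,537.0000 + C$5,049.9574… = C$11,586.96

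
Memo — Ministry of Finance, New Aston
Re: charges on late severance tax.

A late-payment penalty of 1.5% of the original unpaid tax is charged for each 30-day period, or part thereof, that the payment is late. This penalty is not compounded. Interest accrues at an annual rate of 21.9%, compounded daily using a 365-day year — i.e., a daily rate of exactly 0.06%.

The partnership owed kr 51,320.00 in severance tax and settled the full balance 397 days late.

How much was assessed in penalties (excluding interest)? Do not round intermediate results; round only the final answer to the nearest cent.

kr 10,777.20

Penalty periods: ⌈397/30⌉ = 14; penalty = 14 × 1.5% × kr 51,320.00 = kr 10,777.20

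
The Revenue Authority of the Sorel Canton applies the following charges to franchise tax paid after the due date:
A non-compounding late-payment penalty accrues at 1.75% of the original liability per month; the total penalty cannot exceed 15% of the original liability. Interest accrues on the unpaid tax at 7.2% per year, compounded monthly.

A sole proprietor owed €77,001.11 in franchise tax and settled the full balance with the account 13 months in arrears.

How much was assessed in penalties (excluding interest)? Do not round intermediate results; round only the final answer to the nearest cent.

Penalty (uncapped): 13 × 1.75% × €77,001.11 = €17,517.75…; cap = 15% × €77,001.11 = €11,550.17… → penalty = €11,550.17…

€11,550.17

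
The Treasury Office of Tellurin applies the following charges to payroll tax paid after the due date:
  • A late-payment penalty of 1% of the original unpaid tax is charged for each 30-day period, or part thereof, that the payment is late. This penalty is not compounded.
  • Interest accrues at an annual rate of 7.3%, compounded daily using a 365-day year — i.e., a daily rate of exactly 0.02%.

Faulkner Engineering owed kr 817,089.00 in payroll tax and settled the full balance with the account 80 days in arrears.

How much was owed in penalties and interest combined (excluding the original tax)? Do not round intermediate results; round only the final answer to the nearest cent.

Penalty periods: ⌈80/30⌉ = 3; penalty = 3 × 1% × kr 817,089.00 = kr 24,512.67
Interest: kr 817,089.00 × ((1 + 0.0002)^80 − 1) = kr 817,089.00 × 0.01612706… = kr 13,177.2432…
Penalties + interest = kr 24,512.6700 + kr 13,177.2432… = kr 37,689.91

kr 37,689.91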